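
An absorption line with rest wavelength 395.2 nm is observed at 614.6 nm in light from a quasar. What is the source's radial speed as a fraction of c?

λ'/λ₀ = 1.5552 > 1 (redshift), so the source is receding.
λ'/λ₀ = √((1 + β)/(1 − β)) for a receding source ⇒ β = (r² − 1)/(r² + 1) with r = λ'/λ₀.
β = (2.4185 − 1)/(2.4185 + 1) ≈ 0.415.

0.415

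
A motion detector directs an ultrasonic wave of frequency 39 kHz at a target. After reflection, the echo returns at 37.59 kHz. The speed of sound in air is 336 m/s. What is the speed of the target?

6.2 m/s

Double Doppler shift off a moving reflector: f₂ = f₀ · (v + u)/(v − u) (u > 0 toward emitter).
Rearranging, u = v · (f₂ − f₀)/(f₂ + f₀) = 336 × -1.41/76.59 ≈ -6.2 m/s.
So the target is moving at 6.2 m/s away from the emitter.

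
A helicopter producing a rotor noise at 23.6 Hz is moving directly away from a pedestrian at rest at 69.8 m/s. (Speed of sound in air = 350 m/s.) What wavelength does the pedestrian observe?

17.79 m

Only the source moves, away from the listener, so f' = f · v/(v + v_s).
f' = 23.6 × 350/(350 + 69.8) ≈ 19.7 Hz.
λ' = v/f' = 350/19.676 ≈ 17.79 m.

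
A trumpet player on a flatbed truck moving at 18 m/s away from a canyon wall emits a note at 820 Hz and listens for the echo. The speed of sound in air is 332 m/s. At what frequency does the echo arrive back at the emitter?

The canyon wall receives the sound from a moving source: f₁ = f₀ · v/(v + v_e) = 820 × 332/350 ≈ 778 Hz.
On the return leg the trumpet player on a flatbed truck is a moving observer: f₂ = f₁ · (v − v_e)/v = 778 × 314/332 ≈ 736 Hz.
Equivalently f₂ = f₀ · (v − v_e)/(v + v_e).

736 Hz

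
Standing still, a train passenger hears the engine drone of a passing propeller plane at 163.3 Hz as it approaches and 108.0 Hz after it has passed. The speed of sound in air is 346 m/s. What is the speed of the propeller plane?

71 m/s

f₁/f₂ = (v + v_s)/(v − v_s), so v_s = v · (f₁ − f₂)/(f₁ + f₂).
v_s = 346 × (163.3 − 108.0)/(163.3 + 108.0) = 346 × 55.3/271.3 ≈ 71 m/s.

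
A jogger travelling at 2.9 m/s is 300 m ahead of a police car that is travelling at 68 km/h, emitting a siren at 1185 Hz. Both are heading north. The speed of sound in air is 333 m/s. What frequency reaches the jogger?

1245 Hz

68 km/h = 18.89 m/s.
The jogger is ahead, so the police car is moving toward it while the jogger is moving away from the police car.
With source approaching and observer receding, f' = f · (v − v_o)/(v − v_s).
f' = 1185 × (333 − 2.9)/(333 − 18.89) = 1185 × 330.1/314.11 ≈ 1245 Hz.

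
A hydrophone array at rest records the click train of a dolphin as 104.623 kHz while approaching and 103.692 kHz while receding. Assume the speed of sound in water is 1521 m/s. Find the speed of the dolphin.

f₁/f₂ = (v + v_s)/(v − v_s), so v_s = v · (f₁ − f₂)/(f₁ + f₂).
v_s = 1521 × (104.623 − 103.692)/(104.623 + 103.692) = 1521 × 0.931/208.315 ≈ 6.8 m/s.

6.8 m/s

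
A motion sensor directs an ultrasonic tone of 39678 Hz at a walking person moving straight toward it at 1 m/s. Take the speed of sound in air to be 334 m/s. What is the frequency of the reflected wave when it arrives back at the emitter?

The walking person first receives the wave as a moving observer: f₁ = f₀ · (v + u)/v = 39678 × (334 + 1)/334 ≈ 39797 Hz.
On reflection it acts as a source moving toward the stationary detector: f₂ = f₁ · v/(v − u) = 39797 × 334/333 ≈ 39916 Hz.

39916 Hz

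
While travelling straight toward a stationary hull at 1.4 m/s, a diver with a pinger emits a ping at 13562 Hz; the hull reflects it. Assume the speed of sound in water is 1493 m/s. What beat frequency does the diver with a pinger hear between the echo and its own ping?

The hull receives the sound from a moving source: f₁ = f₀ · v/(v − v_e) = 13562 × 1493/1491.6 ≈ 13574.7 Hz.
On the return leg the diver with a pinger is a moving observer: f₂ = f₁ · (v + v_e)/v = 13574.7 × 1494.4/1493 ≈ 13587.5 Hz.
Beat against the emitted tone: |f₂ − f₀| = 2v_e·f₀/(v − v_e) = 2 × 1.4 × 13562/1491.6 ≈ 25.5 Hz.

25.5 Hz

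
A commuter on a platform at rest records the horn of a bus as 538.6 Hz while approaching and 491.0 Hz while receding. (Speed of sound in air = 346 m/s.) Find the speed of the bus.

16.0 m/s

f₁/f₂ = (v + v_s)/(v − v_s), so v_s = v · (f₁ − f₂)/(f₁ + f₂).
v_s = 346 × (538.6 − 491.0)/(538.6 + 491.0) = 346 × 47.6/1029.6 ≈ 16.0 m/s.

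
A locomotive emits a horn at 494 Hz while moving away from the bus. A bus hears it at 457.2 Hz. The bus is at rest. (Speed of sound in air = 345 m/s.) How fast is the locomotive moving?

f' = f · v/(v + v_s) ⇒ v_s = v · |1 − f/f'|.
v_s = 345 × |1 − 494/457.2| = 345 × 0.08049 ≈ 28 m/s.

28 m/s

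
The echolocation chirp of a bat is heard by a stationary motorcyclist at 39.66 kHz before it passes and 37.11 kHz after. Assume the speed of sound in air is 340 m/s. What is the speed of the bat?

11.3 m/s

f₁/f₂ = (v + v_s)/(v − v_s), so v_s = v · (f₁ − f₂)/(f₁ + f₂).
v_s = 340 × (39.66 − 37.11)/(39.66 + 37.11) = 340 × 2.55/76.77 ≈ 11.3 m/s.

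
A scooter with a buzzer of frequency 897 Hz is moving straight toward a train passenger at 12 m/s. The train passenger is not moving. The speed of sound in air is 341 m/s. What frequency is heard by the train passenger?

930 Hz

Moving source, stationary observer: f' = f · v/(v − v_s) since the source is approaching.
f' = 897 × 341/(341 − 12) = 897 × 341/329 ≈ 930 Hz.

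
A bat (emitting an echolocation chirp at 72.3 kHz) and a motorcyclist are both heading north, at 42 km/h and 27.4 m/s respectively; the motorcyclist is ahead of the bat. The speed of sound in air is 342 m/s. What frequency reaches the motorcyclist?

42 km/h = 11.67 m/s.
The motorcyclist is ahead, so the bat is moving toward it while the motorcyclist is moving away from the bat.
General Doppler shift: f' = f · (v − v_o)/(v − v_s).
f' = 72.3 × (342 − 27.4)/(342 − 11.67) = 72.3 × 314.6/330.33 ≈ 68.9 kHz.

68.9 kHz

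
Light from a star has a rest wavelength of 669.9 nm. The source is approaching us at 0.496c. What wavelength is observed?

Relativistic Doppler for wavelength: λ' = λ₀ · √((1 − β)/(1 + β)).
λ' = 669.9 × √(0.5040/1.4960) = 669.9 × 0.58043 ≈ 388.8 nm.

388.8 nm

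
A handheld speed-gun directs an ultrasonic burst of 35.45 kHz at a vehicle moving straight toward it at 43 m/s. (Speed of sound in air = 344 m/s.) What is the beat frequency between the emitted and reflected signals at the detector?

The vehicle first receives the wave as a moving observer: f₁ = f₀ · (v + u)/v = 35.45 × (344 + 43)/344 ≈ 39.88 kHz.
The reflection then acts as a moving source: f₂ = f₁ · v/(v − u) ≈ 45.58 kHz.
Equivalently f₂ = f₀ · (v + u)/(v − u).
Beat frequency (with f₀ = 35450 Hz): |f₂ − f₀| = 2u·f₀/(v − u) = 2 × 43 × 35450/301 ≈ 10129 Hz.

10129 Hz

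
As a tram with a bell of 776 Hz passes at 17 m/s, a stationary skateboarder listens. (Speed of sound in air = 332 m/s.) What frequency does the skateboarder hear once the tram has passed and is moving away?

738 Hz

Receding: f₂ = f · v/(v + v_s) = 776 × 332/349 ≈ 738 Hz.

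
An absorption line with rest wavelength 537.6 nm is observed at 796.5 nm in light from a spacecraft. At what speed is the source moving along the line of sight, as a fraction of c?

0.374

λ'/λ₀ = 1.4816 > 1 (redshift), so the source is receding.
λ'/λ₀ = √((1 + β)/(1 − β)) for a receding source ⇒ β = (r² − 1)/(r² + 1) with r = λ'/λ₀.
β = (2.1951 − 1)/(2.1951 + 1) ≈ 0.374.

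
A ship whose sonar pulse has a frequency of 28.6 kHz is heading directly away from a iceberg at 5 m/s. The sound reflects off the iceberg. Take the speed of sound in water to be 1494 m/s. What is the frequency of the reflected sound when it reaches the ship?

The iceberg receives the sound from a moving source: f₁ = f₀ · v/(v + v_e) = 28.6 × 1494/1499 ≈ 28.5 kHz.
On the return leg the ship is a moving observer: f₂ = f₁ · (v − v_e)/v = 28.5 × 1489/1494 ≈ 28.4 kHz.

28.4 kHz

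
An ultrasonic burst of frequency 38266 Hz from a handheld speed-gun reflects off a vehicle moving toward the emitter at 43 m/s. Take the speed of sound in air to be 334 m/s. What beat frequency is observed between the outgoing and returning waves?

11309 Hz

The vehicle first receives the wave as a moving observer: f₁ = f₀ · (v + u)/v = 38266 × (334 + 43)/334 ≈ 43192 Hz.
The reflection then acts as a moving source: f₂ = f₁ · v/(v − u) ≈ 49575 Hz.
Equivalently f₂ = f₀ · (v + u)/(v − u).
Beat frequency: |f₂ − f₀| = 2u·f₀/(v − u) = 2 × 43 × 38266/291 ≈ 11309 Hz.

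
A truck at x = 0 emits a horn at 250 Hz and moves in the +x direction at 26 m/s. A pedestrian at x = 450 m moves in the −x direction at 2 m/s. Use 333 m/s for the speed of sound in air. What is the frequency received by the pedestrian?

The observer lies on the +x side, so the source is heading toward the observer and the observer is heading toward the source.
General Doppler shift: f' = f · (v + v_o)/(v − v_s).
f' = 250 × (333 + 2)/(333 − 26) = 250 × 335/307 ≈ 273 Hz.

273 Hz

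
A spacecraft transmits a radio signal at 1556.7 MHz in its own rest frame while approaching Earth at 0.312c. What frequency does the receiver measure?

2149.7 MHz

Relativistic Doppler for frequency: f' = f₀ · √((1 + β)/(1 − β)).
f' = 1556.7 × √(1.3120/0.6880) = 1556.7 × 1.38093 ≈ 2149.7 MHz.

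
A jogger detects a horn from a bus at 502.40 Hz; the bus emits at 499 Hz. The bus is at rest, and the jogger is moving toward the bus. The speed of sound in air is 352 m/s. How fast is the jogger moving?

2.40 m/s

f' = f · (v + v_o)/v ⇒ v_o = v · |f'/f − 1|.
v_o = 352 × |502.40/499 − 1| = 352 × 0.006814 ≈ 2.40 m/s.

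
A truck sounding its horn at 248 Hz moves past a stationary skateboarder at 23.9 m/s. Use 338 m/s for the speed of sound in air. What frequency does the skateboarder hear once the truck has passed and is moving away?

Receding: f₂ = f · v/(v + v_s) = 248 × 338/361.9 ≈ 232 Hz.

232 Hz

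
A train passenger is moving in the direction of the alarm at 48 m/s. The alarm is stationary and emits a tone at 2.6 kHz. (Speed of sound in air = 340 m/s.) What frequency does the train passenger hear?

2.97 kHz

Only the observer moves, toward the source, so f' = f · (v + v_o)/v.
f' = 2.6 × (340 + 48)/340 = 2.6 × 388/340 ≈ 2.97 kHz.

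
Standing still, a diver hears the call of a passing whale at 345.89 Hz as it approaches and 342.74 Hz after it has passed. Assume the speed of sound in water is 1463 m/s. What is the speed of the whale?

f₁/f₂ = (v + v_s)/(v − v_s), so v_s = v · (f₁ − f₂)/(f₁ + f₂).
v_s = 1463 × (345.89 − 342.74)/(345.89 + 342.74) = 1463 × 3.15/688.63 ≈ 6.7 m/s.

6.7 m/s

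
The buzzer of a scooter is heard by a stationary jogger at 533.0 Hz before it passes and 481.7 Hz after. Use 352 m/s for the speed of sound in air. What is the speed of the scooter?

f₁/f₂ = (v + v_s)/(v − v_s), so v_s = v · (f₁ − f₂)/(f₁ + f₂).
v_s = 352 × (533.0 − 481.7)/(533.0 + 481.7) = 352 × 51.3/1014.7 ≈ 17.8 m/s.

17.8 m/s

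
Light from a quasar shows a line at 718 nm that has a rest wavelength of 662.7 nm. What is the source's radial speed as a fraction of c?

0.080

λ'/λ₀ = 1.0834 > 1 (redshift), so the source is receding.
λ'/λ₀ = √((1 + β)/(1 − β)) for a receding source ⇒ β = (r² − 1)/(r² + 1) with r = λ'/λ₀.
β = (1.1739 − 1)/(1.1739 + 1) ≈ 0.080.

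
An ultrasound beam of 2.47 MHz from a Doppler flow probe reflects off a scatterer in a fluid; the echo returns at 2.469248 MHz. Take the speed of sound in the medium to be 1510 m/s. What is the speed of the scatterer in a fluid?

Double Doppler shift off a moving reflector: f₂ = f₀ · (v + u)/(v − u) (u > 0 toward emitter).
Rearranging, u = v · (f₂ − f₀)/(f₂ + f₀) = 1510 × -0.000752/4.939248 ≈ -0.23 m/s.
So the scatterer in a fluid is moving at 0.23 m/s away from the emitter.

0.23 m/s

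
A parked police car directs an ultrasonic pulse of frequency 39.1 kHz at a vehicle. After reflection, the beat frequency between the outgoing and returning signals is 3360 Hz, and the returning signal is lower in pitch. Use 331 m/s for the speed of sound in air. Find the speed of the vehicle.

Double Doppler shift off a moving reflector: f₂ = f₀ · (v + u)/(v − u) (u > 0 toward emitter).
Returning signal is lower, so f₂ = f₀ − Δf = 39100 − 3360 = 35740 Hz.
Rearranging, u = v · (f₂ − f₀)/(f₂ + f₀) = 331 × -3360/74840 ≈ -14.9 m/s.
So the vehicle is moving at 14.9 m/s away from the emitter.

14.9 m/s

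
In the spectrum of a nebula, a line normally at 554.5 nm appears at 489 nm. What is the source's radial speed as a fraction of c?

0.125c

λ'/λ₀ = 0.8819 < 1 (blueshift), so the source is approaching.
λ'/λ₀ = √((1 − β)/(1 + β)) for an approaching source ⇒ β = (1 − r²)/(1 + r²) with r = λ'/λ₀.
β = (1 − 0.7777)/(1 + 0.7777) ≈ 0.125.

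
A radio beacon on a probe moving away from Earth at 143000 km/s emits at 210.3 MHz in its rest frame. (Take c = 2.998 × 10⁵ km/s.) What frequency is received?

125.1 MHz

β = v/c = 143000/299800 = 0.4770.
Relativistic Doppler for frequency: f' = f₀ · √((1 − β)/(1 + β)).
f' = 210.3 × √(0.5230/1.4770) = 210.3 × 0.59507 ≈ 125.1 MHz.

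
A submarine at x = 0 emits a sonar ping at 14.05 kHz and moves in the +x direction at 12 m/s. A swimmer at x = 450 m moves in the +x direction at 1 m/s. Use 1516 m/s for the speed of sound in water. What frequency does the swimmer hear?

14.15 kHz

The observer lies on the +x side, so the source is heading toward the observer and the observer is heading away from the source.
Both move, so f' = f · (v − v_o)/(v − v_s).
f' = 14.05 × (1516 − 1)/(1516 − 12) = 14.05 × 1515/1504 ≈ 14.15 kHz.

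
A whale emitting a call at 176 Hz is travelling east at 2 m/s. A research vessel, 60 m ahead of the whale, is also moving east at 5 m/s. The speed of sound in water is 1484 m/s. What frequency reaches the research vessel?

176 Hz

The research vessel is ahead, so the whale is moving toward it while the research vessel is moving away from the whale.
General Doppler shift: f' = f · (v − v_o)/(v − v_s).
f' = 176 × (1484 − 5)/(1484 − 2) = 176 × 1479/1482 ≈ 176 Hz.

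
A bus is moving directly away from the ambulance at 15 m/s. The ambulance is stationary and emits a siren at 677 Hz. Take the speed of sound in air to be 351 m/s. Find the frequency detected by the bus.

Only the observer moves, away from the source, so f' = f · (v − v_o)/v.
f' = 677 × (351 − 15)/351 = 677 × 336/351 ≈ 648 Hz.

648 Hz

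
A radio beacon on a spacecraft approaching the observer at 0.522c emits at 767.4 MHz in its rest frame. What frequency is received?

Relativistic Doppler for frequency: f' = f₀ · √((1 + β)/(1 − β)).
f' = 767.4 × √(1.5220/0.4780) = 767.4 × 1.78440 ≈ 1369.4 MHz.

1369.4 MHz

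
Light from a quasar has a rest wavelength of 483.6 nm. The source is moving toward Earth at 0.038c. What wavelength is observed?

Relativistic Doppler for wavelength: λ' = λ₀ · √((1 − β)/(1 + β)).
λ' = 483.6 × √(0.9620/1.0380) = 483.6 × 0.96270 ≈ 465.6 nm.

465.6 nm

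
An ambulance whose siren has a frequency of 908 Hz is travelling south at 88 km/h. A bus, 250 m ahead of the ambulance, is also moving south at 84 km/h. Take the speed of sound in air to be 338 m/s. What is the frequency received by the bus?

911 Hz

88 km/h = 24.44 m/s; 84 km/h = 23.33 m/s.
The bus is ahead, so the ambulance is moving toward it while the bus is moving away from the ambulance.
With source approaching and observer receding, f' = f · (v − v_o)/(v − v_s).
f' = 908 × (338 − 23.33)/(338 − 24.44) = 908 × 314.67/313.56 ≈ 911 Hz.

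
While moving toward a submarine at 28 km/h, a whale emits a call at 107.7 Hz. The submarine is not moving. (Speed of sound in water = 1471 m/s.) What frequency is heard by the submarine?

108 Hz

28 km/h = 7.778 m/s.
Only the source moves, toward the listener, so f' = f · v/(v − v_s).
f' = 107.7 × 1471/(1471 − 7.778) = 107.7 × 1471/1463 ≈ 108 Hz.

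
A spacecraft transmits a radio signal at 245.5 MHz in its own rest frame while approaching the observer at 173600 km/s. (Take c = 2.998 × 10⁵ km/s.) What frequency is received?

β = v/c = 173600/299800 = 0.5791.
Relativistic Doppler for frequency: f' = f₀ · √((1 + β)/(1 − β)).
f' = 245.5 × √(1.5791/0.4209) = 245.5 × 1.93680 ≈ 475.5 MHz.

475.5 MHz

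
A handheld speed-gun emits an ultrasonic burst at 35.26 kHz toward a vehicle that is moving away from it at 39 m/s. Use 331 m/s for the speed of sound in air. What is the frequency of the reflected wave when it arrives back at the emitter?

At the vehicle (a moving observer), f₁ = f₀ · (v − u)/v = 35.26 × 292/331 ≈ 31.1 kHz.
The reflection then acts as a moving source: f₂ = f₁ · v/(v + u) ≈ 27.8 kHz.
Equivalently f₂ = f₀ · (v − u)/(v + u).

27.8 kHz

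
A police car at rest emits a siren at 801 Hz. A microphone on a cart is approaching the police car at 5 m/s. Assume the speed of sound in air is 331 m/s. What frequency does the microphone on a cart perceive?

813 Hz

Only the observer moves, toward the source, so f' = f · (v + v_o)/v.
f' = 801 × (331 + 5)/331 = 801 × 336/331 ≈ 813 Hz.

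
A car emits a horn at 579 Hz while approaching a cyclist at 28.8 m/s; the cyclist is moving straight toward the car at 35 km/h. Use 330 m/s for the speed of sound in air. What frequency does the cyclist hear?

653 Hz

35 km/h = 9.722 m/s.
Both move, so f' = f · (v + v_o)/(v − v_s).
f' = 579 × (330 + 9.722)/(330 − 28.8) = 579 × 339.72/301.2 ≈ 653 Hz.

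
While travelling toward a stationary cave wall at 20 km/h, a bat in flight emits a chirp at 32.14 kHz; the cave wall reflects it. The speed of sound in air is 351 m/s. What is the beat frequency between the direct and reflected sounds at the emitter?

20 km/h = 5.556 m/s.
The cave wall receives the sound from a moving source: f₁ = f₀ · v/(v − v_e) = 32.14 × 351/345.44 ≈ 32.657 kHz.
On the return leg the bat in flight is a moving observer: f₂ = f₁ · (v + v_e)/v = 32.657 × 356.56/351 ≈ 33.174 kHz.
Equivalently f₂ = f₀ · (v + v_e)/(v − v_e).
Beat against the emitted tone (with f₀ = 32140 Hz): |f₂ − f₀| = 2v_e·f₀/(v − v_e) = 2 × 5.556 × 32140/345.44 ≈ 1034 Hz.

1034 Hz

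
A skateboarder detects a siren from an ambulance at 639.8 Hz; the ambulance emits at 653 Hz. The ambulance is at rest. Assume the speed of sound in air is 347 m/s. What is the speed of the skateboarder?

f' < f, so the skateboarder is receding.
f' = f · (v − v_o)/v ⇒ v_o = v · |f'/f − 1|.
v_o = 347 × |639.8/653 − 1| = 347 × 0.02021 ≈ 7.0 m/s.

7.0 m/s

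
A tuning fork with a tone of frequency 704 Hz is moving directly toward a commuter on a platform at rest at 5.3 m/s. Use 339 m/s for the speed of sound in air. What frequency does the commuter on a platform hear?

Moving source, stationary observer: f' = f · v/(v − v_s) since the source is approaching.
f' = 704 × 339/(339 − 5.3) = 704 × 339/333.7 ≈ 715 Hz.

715 Hz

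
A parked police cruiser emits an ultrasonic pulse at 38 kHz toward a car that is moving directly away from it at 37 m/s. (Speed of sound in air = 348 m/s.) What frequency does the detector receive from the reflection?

The car first receives the wave as a moving observer: f₁ = f₀ · (v − u)/v = 38 × (348 − 37)/348 ≈ 34.0 kHz.
The reflection then acts as a moving source: f₂ = f₁ · v/(v + u) ≈ 30.7 kHz.

30.7 kHz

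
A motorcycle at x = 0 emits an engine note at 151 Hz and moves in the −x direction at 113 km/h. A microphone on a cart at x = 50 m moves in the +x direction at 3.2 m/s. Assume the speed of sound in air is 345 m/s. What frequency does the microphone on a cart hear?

137 Hz

113 km/h = 31.39 m/s.
The observer lies on the +x side, so the source is heading away from the observer and the observer is heading away from the source.
With source receding and observer receding, f' = f · (v − v_o)/(v + v_s).
f' = 151 × (345 − 3.2)/(345 + 31.39) = 151 × 341.8/376.39 ≈ 137 Hz.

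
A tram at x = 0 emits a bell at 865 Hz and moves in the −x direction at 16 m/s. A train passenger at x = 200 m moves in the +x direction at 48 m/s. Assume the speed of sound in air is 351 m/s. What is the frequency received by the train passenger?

714 Hz

The observer lies on the +x side, so the source is heading away from the observer and the observer is heading away from the source.
General Doppler shift: f' = f · (v − v_o)/(v + v_s).
f' = 865 × (351 − 48)/(351 + 16) = 865 × 303/367 ≈ 714 Hz.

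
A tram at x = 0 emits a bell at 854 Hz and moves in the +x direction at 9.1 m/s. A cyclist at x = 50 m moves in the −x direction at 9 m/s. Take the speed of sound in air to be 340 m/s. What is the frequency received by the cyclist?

The observer lies on the +x side, so the source is heading toward the observer and the observer is heading toward the source.
Both move, so f' = f · (v + v_o)/(v − v_s).
f' = 854 × (340 + 9)/(340 − 9.1) = 854 × 349/330.9 ≈ 901 Hz.

901 Hz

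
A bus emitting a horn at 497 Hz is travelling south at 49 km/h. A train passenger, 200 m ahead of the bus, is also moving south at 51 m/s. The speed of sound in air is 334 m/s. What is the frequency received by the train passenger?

49 km/h = 13.61 m/s.
The train passenger is ahead, so the bus is moving toward it while the train passenger is moving away from the bus.
General Doppler shift: f' = f · (v − v_o)/(v − v_s).
f' = 497 × (334 − 51)/(334 − 13.61) = 497 × 283/320.39 ≈ 439 Hz.

439 Hz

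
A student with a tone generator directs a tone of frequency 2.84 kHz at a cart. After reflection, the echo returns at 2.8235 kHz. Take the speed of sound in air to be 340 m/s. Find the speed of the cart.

Double Doppler shift off a moving reflector: f₂ = f₀ · (v + u)/(v − u) (u > 0 toward emitter).
Rearranging, u = v · (f₂ − f₀)/(f₂ + f₀) = 340 × -0.0165/5.6635 ≈ -0.99 m/s.
So the cart is moving at 0.99 m/s away from the emitter.

0.99 m/s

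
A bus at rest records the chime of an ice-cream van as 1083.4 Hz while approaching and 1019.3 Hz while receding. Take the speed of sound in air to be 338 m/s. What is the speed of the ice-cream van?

f₁/f₂ = (v + v_s)/(v − v_s), so v_s = v · (f₁ − f₂)/(f₁ + f₂).
v_s = 338 × (1083.4 − 1019.3)/(1083.4 + 1019.3) = 338 × 64.1/2102.7 ≈ 10.3 m/s.

10.3 m/s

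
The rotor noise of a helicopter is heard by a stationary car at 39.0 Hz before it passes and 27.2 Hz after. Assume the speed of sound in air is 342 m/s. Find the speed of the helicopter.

61 m/s

f₁/f₂ = (v + v_s)/(v − v_s), so v_s = v · (f₁ − f₂)/(f₁ + f₂).
v_s = 342 × (39.0 − 27.2)/(39.0 + 27.2) = 342 × 11.8/66.2 ≈ 61 m/s.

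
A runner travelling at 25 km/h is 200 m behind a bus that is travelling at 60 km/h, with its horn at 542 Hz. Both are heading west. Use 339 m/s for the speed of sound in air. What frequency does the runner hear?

527 Hz

60 km/h = 16.67 m/s; 25 km/h = 6.944 m/s.
The runner is behind, so the bus is moving away from it while the runner is moving toward the bus.
Both move, so f' = f · (v + v_o)/(v + v_s).
f' = 542 × (339 + 6.944)/(339 + 16.67) = 542 × 345.94/355.67 ≈ 527 Hz.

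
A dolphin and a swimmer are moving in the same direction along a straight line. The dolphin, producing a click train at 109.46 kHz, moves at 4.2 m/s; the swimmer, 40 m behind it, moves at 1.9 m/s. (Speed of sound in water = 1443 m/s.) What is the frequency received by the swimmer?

The swimmer is behind, so the dolphin is moving away from it while the swimmer is moving toward the dolphin.
With source receding and observer approaching, f' = f · (v + v_o)/(v + v_s).
f' = 109.46 × (1443 + 1.9)/(1443 + 4.2) = 109.46 × 1444.9/1447.2 ≈ 109.3 kHz.

109.3 kHz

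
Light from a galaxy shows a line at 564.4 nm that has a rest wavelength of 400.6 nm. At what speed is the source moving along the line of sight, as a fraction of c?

λ'/λ₀ = 1.4089 > 1 (redshift), so the source is receding.
λ'/λ₀ = √((1 + β)/(1 − β)) for a receding source ⇒ β = (r² − 1)/(r² + 1) with r = λ'/λ₀.
β = (1.9850 − 1)/(1.9850 + 1) ≈ 0.330.

0.330c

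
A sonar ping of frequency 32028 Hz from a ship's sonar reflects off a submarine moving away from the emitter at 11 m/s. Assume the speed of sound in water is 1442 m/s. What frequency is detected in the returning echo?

The submarine first receives the wave as a moving observer: f₁ = f₀ · (v − u)/v = 32028 × (1442 − 11)/1442 ≈ 31784 Hz.
The reflection then acts as a moving source: f₂ = f₁ · v/(v + u) ≈ 31543 Hz.
Equivalently f₂ = f₀ · (v − u)/(v + u).

31543 Hz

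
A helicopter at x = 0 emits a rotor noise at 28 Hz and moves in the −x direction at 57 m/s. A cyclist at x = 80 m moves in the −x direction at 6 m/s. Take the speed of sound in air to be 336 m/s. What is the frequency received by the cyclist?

The observer lies on the +x side, so the source is heading away from the observer and the observer is heading toward the source.
Both move, so f' = f · (v + v_o)/(v + v_s).
f' = 28 × (336 + 6)/(336 + 57) = 28 × 342/393 ≈ 24.4 Hz.

24.4 Hz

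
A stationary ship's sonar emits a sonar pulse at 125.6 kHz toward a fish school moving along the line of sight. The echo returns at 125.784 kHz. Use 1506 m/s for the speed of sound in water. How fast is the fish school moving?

Double Doppler shift off a moving reflector: f₂ = f₀ · (v + u)/(v − u) (u > 0 toward emitter).
Rearranging, u = v · (f₂ − f₀)/(f₂ + f₀) = 1506 × 0.184/251.384 ≈ 1.10 m/s.
So the fish school is moving at 1.10 m/s toward the emitter.

1.10 m/s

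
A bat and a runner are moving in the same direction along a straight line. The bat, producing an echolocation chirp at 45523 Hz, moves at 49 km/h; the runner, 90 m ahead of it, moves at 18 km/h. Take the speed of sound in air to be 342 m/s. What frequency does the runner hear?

49 km/h = 13.61 m/s; 18 km/h = 5 m/s.
The runner is ahead, so the bat is moving toward it while the runner is moving away from the bat.
General Doppler shift: f' = f · (v − v_o)/(v − v_s).
f' = 45523 × (342 − 5)/(342 − 13.61) = 45523 × 337/328.39 ≈ 46717 Hz.

46717 Hz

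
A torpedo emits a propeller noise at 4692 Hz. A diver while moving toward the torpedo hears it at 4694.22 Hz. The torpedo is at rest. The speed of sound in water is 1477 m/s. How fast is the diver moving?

f' = f · (v + v_o)/v ⇒ v_o = v · |f'/f − 1|.
v_o = 1477 × |4694.22/4692 − 1| = 1477 × 0.0004731 ≈ 0.70 m/s.

0.70 m/s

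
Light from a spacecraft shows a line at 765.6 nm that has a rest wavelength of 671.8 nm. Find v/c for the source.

0.130c

λ'/λ₀ = 1.1396 > 1 (redshift), so the source is receding.
λ'/λ₀ = √((1 + β)/(1 − β)) for a receding source ⇒ β = (r² − 1)/(r² + 1) with r = λ'/λ₀.
β = (1.2987 − 1)/(1.2987 + 1) ≈ 0.130.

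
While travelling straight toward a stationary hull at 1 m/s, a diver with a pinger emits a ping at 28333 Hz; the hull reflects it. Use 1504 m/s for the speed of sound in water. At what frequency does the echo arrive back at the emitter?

The hull receives the sound from a moving source: f₁ = f₀ · v/(v − v_e) = 28333 × 1504/1503 ≈ 28352 Hz.
On the return leg the diver with a pinger is a moving observer: f₂ = f₁ · (v + v_e)/v = 28352 × 1505/1504 ≈ 28371 Hz.

28371 Hz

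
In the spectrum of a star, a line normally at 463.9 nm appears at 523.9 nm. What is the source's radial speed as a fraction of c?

λ'/λ₀ = 1.1293 > 1 (redshift), so the source is receding.
λ'/λ₀ = √((1 + β)/(1 − β)) for a receding source ⇒ β = (r² − 1)/(r² + 1) with r = λ'/λ₀.
β = (1.2754 − 1)/(1.2754 + 1) ≈ 0.121.

0.121c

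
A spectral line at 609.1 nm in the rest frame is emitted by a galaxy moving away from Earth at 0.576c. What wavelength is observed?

Relativistic Doppler for wavelength: λ' = λ₀ · √((1 + β)/(1 − β)).
λ' = 609.1 × √(1.5760/0.4240) = 609.1 × 1.92795 ≈ 1174.3 nm.

1174.3 nm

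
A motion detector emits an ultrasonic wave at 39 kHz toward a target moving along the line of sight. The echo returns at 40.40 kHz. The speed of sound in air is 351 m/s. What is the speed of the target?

Double Doppler shift off a moving reflector: f₂ = f₀ · (v + u)/(v − u) (u > 0 toward emitter).
Rearranging, u = v · (f₂ − f₀)/(f₂ + f₀) = 351 × 1.40/79.40 ≈ 6.2 m/s.
So the target is moving at 6.2 m/s toward the emitter.

6.2 m/s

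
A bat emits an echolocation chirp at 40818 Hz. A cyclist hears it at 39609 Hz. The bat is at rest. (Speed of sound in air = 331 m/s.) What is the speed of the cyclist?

9.8 m/s

f' < f, so the cyclist is receding.
f' = f · (v − v_o)/v ⇒ v_o = v · |f'/f − 1|.
v_o = 331 × |39609/40818 − 1| = 331 × 0.02962 ≈ 9.8 m/s.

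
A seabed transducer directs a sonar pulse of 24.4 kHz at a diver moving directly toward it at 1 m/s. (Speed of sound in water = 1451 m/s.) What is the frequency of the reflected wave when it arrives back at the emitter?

24.4 kHz

At the diver (a moving observer), f₁ = f₀ · (v + u)/v = 24.4 × 1452/1451 ≈ 24.4 kHz.
The reflection then acts as a moving source: f₂ = f₁ · v/(v − u) ≈ 24.4 kHz.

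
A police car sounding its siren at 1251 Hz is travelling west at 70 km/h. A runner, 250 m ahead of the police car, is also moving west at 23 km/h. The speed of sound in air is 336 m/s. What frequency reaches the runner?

1303 Hz

70 km/h = 19.44 m/s; 23 km/h = 6.389 m/s.
The runner is ahead, so the police car is moving toward it while the runner is moving away from the police car.
General Doppler shift: f' = f · (v − v_o)/(v − v_s).
f' = 1251 × (336 − 6.389)/(336 − 19.44) = 1251 × 329.61/316.56 ≈ 1303 Hz.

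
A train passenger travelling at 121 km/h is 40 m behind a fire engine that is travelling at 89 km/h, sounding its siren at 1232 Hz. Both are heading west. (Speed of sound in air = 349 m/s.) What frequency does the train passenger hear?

1261 Hz

89 km/h = 24.72 m/s; 121 km/h = 33.61 m/s.
The train passenger is behind, so the fire engine is moving away from it while the train passenger is moving toward the fire engine.
Both move, so f' = f · (v + v_o)/(v + v_s).
f' = 1232 × (349 + 33.61)/(349 + 24.72) = 1232 × 382.61/373.72 ≈ 1261 Hz.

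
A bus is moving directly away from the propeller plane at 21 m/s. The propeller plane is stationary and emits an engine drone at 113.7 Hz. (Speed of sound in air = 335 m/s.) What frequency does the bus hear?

Only the observer moves, away from the source, so f' = f · (v − v_o)/v.
f' = 113.7 × (335 − 21)/335 = 113.7 × 314/335 ≈ 107 Hz.

107 Hz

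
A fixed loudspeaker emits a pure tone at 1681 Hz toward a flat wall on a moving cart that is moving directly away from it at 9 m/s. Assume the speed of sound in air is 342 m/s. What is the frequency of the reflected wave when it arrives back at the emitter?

1595 Hz

The flat wall on a moving cart first receives the wave as a moving observer: f₁ = f₀ · (v − u)/v = 1681 × (342 − 9)/342 ≈ 1637 Hz.
On reflection it acts as a source moving away from the stationary detector: f₂ = f₁ · v/(v + u) = 1637 × 342/351 ≈ 1595 Hz.
Equivalently f₂ = f₀ · (v − u)/(v + u).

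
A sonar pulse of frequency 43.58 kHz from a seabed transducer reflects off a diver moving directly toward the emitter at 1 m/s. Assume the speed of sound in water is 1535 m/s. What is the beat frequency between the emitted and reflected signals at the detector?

The diver first receives the wave as a moving observer: f₁ = f₀ · (v + u)/v = 43.58 × (1535 + 1)/1535 ≈ 43.6084 kHz.
The reflection then acts as a moving source: f₂ = f₁ · v/(v − u) ≈ 43.6368 kHz.
Equivalently f₂ = f₀ · (v + u)/(v − u).
Beat frequency (with f₀ = 43580 Hz): |f₂ − f₀| = 2u·f₀/(v − u) = 2 × 1 × 43580/1534 ≈ 56.8 Hz.

56.8 Hz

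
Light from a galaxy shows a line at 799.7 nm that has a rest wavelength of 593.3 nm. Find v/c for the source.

0.290

λ'/λ₀ = 1.3479 > 1 (redshift), so the source is receding.
λ'/λ₀ = √((1 + β)/(1 − β)) for a receding source ⇒ β = (r² − 1)/(r² + 1) with r = λ'/λ₀.
β = (1.8168 − 1)/(1.8168 + 1) ≈ 0.290.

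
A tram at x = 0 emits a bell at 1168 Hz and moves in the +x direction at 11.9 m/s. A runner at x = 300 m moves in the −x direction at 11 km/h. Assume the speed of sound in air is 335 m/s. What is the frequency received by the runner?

11 km/h = 3.056 m/s.
The observer lies on the +x side, so the source is heading toward the observer and the observer is heading toward the source.
With source approaching and observer approaching, f' = f · (v + v_o)/(v − v_s).
f' = 1168 × (335 + 3.056)/(335 − 11.9) = 1168 × 338.06/323.1 ≈ 1222 Hz.

1222 Hz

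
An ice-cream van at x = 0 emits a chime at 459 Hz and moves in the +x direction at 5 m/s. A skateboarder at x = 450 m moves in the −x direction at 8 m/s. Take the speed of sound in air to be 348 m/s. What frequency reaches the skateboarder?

The observer lies on the +x side, so the source is heading toward the observer and the observer is heading toward the source.
General Doppler shift: f' = f · (v + v_o)/(v − v_s).
f' = 459 × (348 + 8)/(348 − 5) = 459 × 356/343 ≈ 476 Hz.

476 Hz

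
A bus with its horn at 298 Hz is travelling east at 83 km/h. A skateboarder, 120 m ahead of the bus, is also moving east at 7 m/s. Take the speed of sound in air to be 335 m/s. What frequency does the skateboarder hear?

83 km/h = 23.06 m/s.
The skateboarder is ahead, so the bus is moving toward it while the skateboarder is moving away from the bus.
General Doppler shift: f' = f · (v − v_o)/(v − v_s).
f' = 298 × (335 − 7)/(335 − 23.06) = 298 × 328/311.94 ≈ 313 Hz.

313 Hz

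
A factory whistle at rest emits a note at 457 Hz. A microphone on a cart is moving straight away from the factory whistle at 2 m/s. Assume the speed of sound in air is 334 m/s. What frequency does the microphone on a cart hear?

Only the observer moves, away from the source, so f' = f · (v − v_o)/v.
f' = 457 × (334 − 2)/334 = 457 × 332/334 ≈ 454 Hz.

454 Hz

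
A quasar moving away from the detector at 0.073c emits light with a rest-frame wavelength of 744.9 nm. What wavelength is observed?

Relativistic Doppler for wavelength: λ' = λ₀ · √((1 + β)/(1 − β)).
λ' = 744.9 × √(1.0730/0.9270) = 744.9 × 1.07587 ≈ 801.4 nm.

801.4 nm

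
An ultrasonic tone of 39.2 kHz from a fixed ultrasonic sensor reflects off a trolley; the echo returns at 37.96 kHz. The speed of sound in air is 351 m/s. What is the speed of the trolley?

Double Doppler shift off a moving reflector: f₂ = f₀ · (v + u)/(v − u) (u > 0 toward emitter).
Rearranging, u = v · (f₂ − f₀)/(f₂ + f₀) = 351 × -1.24/77.16 ≈ -5.6 m/s.
So the trolley is moving at 5.6 m/s away from the emitter.

5.6 m/s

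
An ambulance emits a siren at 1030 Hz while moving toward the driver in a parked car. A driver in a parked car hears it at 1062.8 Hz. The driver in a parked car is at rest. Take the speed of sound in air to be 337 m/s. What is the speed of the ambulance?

10.4 m/s

f' = f · v/(v − v_s) ⇒ v_s = v · |1 − f/f'|.
v_s = 337 × |1 − 1030/1062.8| = 337 × 0.03086 ≈ 10.4 m/s.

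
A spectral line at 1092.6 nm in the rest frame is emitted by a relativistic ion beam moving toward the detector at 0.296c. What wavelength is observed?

Relativistic Doppler for wavelength: λ' = λ₀ · √((1 − β)/(1 + β)).
λ' = 1092.6 × √(0.7040/1.2960) = 1092.6 × 0.73703 ≈ 805.3 nm.

805.3 nm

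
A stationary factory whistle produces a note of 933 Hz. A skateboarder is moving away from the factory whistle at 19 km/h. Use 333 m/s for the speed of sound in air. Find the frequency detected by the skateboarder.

19 km/h = 5.278 m/s.
Moving observer, stationary source: f' = f · (v − v_o)/v.
f' = 933 × (333 − 5.278)/333 = 933 × 327.72/333 ≈ 918 Hz.

918 Hz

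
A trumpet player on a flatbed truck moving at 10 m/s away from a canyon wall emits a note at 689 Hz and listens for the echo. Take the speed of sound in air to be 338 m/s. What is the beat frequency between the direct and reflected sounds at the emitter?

39.6 Hz

The canyon wall receives the sound from a moving source: f₁ = f₀ · v/(v + v_e) = 689 × 338/348 ≈ 669.2 Hz.
On the return leg the trumpet player on a flatbed truck is a moving observer: f₂ = f₁ · (v − v_e)/v = 669.2 × 328/338 ≈ 649.4 Hz.
Beat against the emitted tone: |f₂ − f₀| = 2v_e·f₀/(v + v_e) = 2 × 10 × 689/348 ≈ 39.6 Hz.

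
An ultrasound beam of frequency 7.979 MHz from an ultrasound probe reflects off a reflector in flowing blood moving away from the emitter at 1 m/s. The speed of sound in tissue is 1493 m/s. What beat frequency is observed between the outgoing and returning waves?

10681 Hz

The reflector in flowing blood first receives the wave as a moving observer: f₁ = f₀ · (v − u)/v = 7.979 × (1493 − 1)/1493 ≈ 7.97366 MHz.
The reflection then acts as a moving source: f₂ = f₁ · v/(v + u) ≈ 7.96832 MHz.
Beat frequency (with f₀ = 7979000 Hz): |f₂ − f₀| = 2u·f₀/(v + u) = 2 × 1 × 7979000/1494 ≈ 10681 Hz.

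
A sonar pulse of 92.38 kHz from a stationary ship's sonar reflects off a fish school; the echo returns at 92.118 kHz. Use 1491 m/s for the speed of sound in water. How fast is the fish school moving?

Double Doppler shift off a moving reflector: f₂ = f₀ · (v + u)/(v − u) (u > 0 toward emitter).
Rearranging, u = v · (f₂ − f₀)/(f₂ + f₀) = 1491 × -0.262/184.498 ≈ -2.12 m/s.
So the fish school is moving at 2.12 m/s away from the emitter.

2.12 m/s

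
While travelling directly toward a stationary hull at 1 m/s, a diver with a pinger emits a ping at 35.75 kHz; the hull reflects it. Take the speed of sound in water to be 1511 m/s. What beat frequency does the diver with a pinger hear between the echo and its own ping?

47.4 Hz

The hull receives the sound from a moving source: f₁ = f₀ · v/(v − v_e) = 35.75 × 1511/1510 ≈ 35.7737 kHz.
On the return leg the diver with a pinger is a moving observer: f₂ = f₁ · (v + v_e)/v = 35.7737 × 1512/1511 ≈ 35.7974 kHz.
Equivalently f₂ = f₀ · (v + v_e)/(v − v_e).
Beat against the emitted tone (with f₀ = 35750 Hz): |f₂ − f₀| = 2v_e·f₀/(v − v_e) = 2 × 1 × 35750/1510 ≈ 47.4 Hz.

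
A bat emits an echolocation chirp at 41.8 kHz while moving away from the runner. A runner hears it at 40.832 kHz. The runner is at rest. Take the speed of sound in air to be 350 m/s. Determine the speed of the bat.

f' = f · v/(v + v_s) ⇒ v_s = v · |1 − f/f'|.
v_s = 350 × |1 − 41.8/40.832| = 350 × 0.02371 ≈ 8.3 m/s.

8.3 m/s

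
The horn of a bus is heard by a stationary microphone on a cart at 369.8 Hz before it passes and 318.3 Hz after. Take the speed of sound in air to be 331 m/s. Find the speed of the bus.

f₁/f₂ = (v + v_s)/(v − v_s), so v_s = v · (f₁ − f₂)/(f₁ + f₂).
v_s = 331 × (369.8 − 318.3)/(369.8 + 318.3) = 331 × 51.5/688.1 ≈ 24.8 m/s.

24.8 m/s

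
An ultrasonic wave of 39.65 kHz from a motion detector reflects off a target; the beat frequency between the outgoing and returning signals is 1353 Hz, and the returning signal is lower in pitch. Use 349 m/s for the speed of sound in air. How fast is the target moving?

Double Doppler shift off a moving reflector: f₂ = f₀ · (v + u)/(v − u) (u > 0 toward emitter).
Returning signal is lower, so f₂ = f₀ − Δf = 39650 − 1353 = 38297 Hz.
Rearranging, u = v · (f₂ − f₀)/(f₂ + f₀) = 349 × -1353/77947 ≈ -6.1 m/s.
So the target is moving at 6.1 m/s away from the emitter.

6.1 m/s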